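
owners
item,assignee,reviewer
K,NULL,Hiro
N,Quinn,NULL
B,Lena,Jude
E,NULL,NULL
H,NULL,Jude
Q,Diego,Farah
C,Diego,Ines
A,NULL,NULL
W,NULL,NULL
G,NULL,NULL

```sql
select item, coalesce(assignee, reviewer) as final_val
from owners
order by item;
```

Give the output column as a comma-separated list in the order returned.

item=A: assignee=NULL, reviewer=NULL (all NULL) → NULL
item=B: assignee=Lena → Lena
item=C: assignee=Diego → Diego
item=E: assignee=NULL, reviewer=NULL (all NULL) → NULL
item=G: assignee=NULL, reviewer=NULL (all NULL) → NULL
item=H: assignee=NULL, reviewer=Jude → Jude
item=K: assignee=NULL, reviewer=Hiro → Hiro
item=N: assignee=Quinn → Quinn
item=Q: assignee=Diego → Diego
item=W: assignee=NULL, reviewer=NULL (all NULL) → NULL

NULL, Lena, Diego, NULL, NULL, Jude, Hiro, Quinn, Diego, NULL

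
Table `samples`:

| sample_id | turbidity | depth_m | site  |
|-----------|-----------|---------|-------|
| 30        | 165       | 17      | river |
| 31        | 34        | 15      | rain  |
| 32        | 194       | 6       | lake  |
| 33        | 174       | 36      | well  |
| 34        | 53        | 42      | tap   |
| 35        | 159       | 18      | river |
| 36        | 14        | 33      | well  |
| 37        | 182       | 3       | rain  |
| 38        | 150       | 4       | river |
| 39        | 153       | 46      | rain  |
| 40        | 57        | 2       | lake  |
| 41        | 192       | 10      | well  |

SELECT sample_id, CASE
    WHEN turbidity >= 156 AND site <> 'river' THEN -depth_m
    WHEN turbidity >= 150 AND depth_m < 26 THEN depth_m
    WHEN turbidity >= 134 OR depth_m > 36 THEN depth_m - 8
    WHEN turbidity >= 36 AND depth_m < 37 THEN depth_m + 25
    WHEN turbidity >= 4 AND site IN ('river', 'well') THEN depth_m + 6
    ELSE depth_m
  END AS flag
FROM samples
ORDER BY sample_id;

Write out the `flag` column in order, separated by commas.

sample_id=30: turbidity >= 150 AND depth_m < 26 → 17
sample_id=31: ELSE → 15
sample_id=32: turbidity >= 156 AND site <> 'river' → -6
sample_id=33: turbidity >= 156 AND site <> 'river' → -36
sample_id=34: turbidity >= 134 OR depth_m > 36 → 34
sample_id=35: turbidity >= 150 AND depth_m < 26 → 18
sample_id=36: turbidity >= 4 AND site IN ('river', 'well') → 39
sample_id=37: turbidity >= 156 AND site <> 'river' → -3
sample_id=38: turbidity >= 150 AND depth_m < 26 → 4
sample_id=39: turbidity >= 134 OR depth_m > 36 → 38
sample_id=40: turbidity >= 36 AND depth_m < 37 → 27
sample_id=41: turbidity >= 156 AND site <> 'river' → -10

17, 15, -6, -36, 34, 18, 39, -3, 4, 38, 27, -10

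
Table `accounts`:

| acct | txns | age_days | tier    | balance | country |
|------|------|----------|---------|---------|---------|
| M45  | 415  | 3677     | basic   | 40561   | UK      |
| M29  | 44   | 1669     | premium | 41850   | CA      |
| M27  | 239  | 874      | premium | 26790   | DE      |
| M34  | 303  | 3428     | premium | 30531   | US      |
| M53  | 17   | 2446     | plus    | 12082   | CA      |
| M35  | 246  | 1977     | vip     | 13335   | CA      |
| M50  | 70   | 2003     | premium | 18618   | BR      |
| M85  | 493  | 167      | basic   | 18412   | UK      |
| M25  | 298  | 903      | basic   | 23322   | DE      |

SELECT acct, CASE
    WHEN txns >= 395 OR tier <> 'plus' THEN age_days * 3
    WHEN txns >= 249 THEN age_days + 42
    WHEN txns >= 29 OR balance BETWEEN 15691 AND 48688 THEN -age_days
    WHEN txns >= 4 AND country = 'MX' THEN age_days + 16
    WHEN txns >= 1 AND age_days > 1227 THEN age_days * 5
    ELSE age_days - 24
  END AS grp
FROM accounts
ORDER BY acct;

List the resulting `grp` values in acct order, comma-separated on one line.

2709, 2622, 5007, 10284, 5931, 11031, 6009, 12230, 501

acct=M25: txns >= 395 OR tier <> 'plus' → 2709
acct=M27: txns >= 395 OR tier <> 'plus' → 2622
acct=M29: txns >= 395 OR tier <> 'plus' → 5007
acct=M34: txns >= 395 OR tier <> 'plus' → 10284
acct=M35: txns >= 395 OR tier <> 'plus' → 5931
acct=M45: txns >= 395 OR tier <> 'plus' → 11031
acct=M50: txns >= 395 OR tier <> 'plus' → 6009
acct=M53: txns >= 1 AND age_days > 1227 → 12230
acct=M85: txns >= 395 OR tier <> 'plus' → 501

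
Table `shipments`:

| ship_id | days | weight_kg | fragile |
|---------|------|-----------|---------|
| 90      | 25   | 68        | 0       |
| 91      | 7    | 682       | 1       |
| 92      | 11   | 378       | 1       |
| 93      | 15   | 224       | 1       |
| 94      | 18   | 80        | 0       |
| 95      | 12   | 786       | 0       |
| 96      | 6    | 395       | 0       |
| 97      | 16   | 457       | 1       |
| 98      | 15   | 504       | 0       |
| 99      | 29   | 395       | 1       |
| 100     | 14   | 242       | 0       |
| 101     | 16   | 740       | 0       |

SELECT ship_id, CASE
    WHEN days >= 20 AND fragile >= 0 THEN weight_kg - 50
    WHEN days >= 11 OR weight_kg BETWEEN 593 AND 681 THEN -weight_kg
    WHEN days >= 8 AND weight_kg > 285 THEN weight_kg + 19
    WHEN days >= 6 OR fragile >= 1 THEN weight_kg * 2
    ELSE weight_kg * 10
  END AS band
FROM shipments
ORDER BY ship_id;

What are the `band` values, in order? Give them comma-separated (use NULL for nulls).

ship_id=90: days >= 20 AND fragile >= 0 → 18
ship_id=91: days >= 6 OR fragile >= 1 → 1364
ship_id=92: days >= 11 OR weight_kg BETWEEN 593 AND 681 → -378
ship_id=93: days >= 11 OR weight_kg BETWEEN 593 AND 681 → -224
ship_id=94: days >= 11 OR weight_kg BETWEEN 593 AND 681 → -80
ship_id=95: days >= 11 OR weight_kg BETWEEN 593 AND 681 → -786
ship_id=96: days >= 6 OR fragile >= 1 → 790
ship_id=97: days >= 11 OR weight_kg BETWEEN 593 AND 681 → -457
ship_id=98: days >= 11 OR weight_kg BETWEEN 593 AND 681 → -504
ship_id=99: days >= 20 AND fragile >= 0 → 345
ship_id=100: days >= 11 OR weight_kg BETWEEN 593 AND 681 → -242
ship_id=101: days >= 11 OR weight_kg BETWEEN 593 AND 681 → -740

18, 1364, -378, -224, -80, -786, 790, -457, -504, 345, -242, -740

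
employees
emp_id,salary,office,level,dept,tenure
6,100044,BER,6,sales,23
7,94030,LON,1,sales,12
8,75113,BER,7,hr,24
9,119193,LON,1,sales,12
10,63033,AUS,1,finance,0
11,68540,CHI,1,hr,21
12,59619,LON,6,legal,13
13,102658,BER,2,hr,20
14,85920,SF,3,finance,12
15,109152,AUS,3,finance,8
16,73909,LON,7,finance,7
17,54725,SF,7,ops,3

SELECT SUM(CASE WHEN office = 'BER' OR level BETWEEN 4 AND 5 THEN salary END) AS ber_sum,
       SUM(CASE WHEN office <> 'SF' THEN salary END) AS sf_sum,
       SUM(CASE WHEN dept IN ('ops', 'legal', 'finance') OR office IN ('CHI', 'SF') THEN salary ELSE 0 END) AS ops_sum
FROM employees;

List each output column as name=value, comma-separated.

ber_sum=277815, sf_sum=865291, ops_sum=514898

[ber_sum: office = 'BER' OR level BETWEEN 4 AND 5]
emp_id=6: ✓ → 100044
emp_id=7: ✗
emp_id=8: ✓ → 75113
emp_id=9: ✗
emp_id=10: ✗
emp_id=11: ✗
emp_id=12: ✗
emp_id=13: ✓ → 102658
emp_id=14: ✗
emp_id=15: ✗
emp_id=16: ✗
emp_id=17: ✗
ber_sum = 100044 + 75113 + 102658 = 277815
—
[sf_sum: office <> 'SF']
emp_id=6: ✓ → 100044
emp_id=7: ✓ → 94030
emp_id=8: ✓ → 75113
emp_id=9: ✓ → 119193
emp_id=10: ✓ → 63033
emp_id=11: ✓ → 68540
emp_id=12: ✓ → 59619
emp_id=13: ✓ → 102658
emp_id=14: ✗
emp_id=15: ✓ → 109152
emp_id=16: ✓ → 73909
emp_id=17: ✗
sf_sum = 100044 + 94030 + 75113 + 119193 + 63033 + 68540 + 59619 + 102658 + 109152 + 73909 = 865291
—
[ops_sum: dept IN ('ops', 'legal', 'finance') OR office IN ('CHI', 'SF')]
emp_id=6: ✗
emp_id=7: ✗
emp_id=8: ✗
emp_id=9: ✗
emp_id=10: ✓ → 63033
emp_id=11: ✓ → 68540
emp_id=12: ✓ → 59619
emp_id=13: ✗
emp_id=14: ✓ → 85920
emp_id=15: ✓ → 109152
emp_id=16: ✓ → 73909
emp_id=17: ✓ → 54725
ops_sum = 63033 + 68540 + 59619 + 85920 + 109152 + 73909 + 54725 = 514898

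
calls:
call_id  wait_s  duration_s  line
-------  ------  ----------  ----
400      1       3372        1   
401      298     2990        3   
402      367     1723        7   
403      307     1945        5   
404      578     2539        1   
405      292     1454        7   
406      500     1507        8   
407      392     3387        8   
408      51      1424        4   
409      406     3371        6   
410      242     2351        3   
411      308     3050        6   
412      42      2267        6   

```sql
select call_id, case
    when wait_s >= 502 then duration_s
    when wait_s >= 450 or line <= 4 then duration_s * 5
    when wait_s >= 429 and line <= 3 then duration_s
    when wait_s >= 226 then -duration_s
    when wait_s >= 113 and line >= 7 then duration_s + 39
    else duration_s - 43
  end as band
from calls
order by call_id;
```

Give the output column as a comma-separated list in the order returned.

call_id=400: wait_s >= 450 or line <= 4 → 16860
call_id=401: wait_s >= 450 or line <= 4 → 14950
call_id=402: wait_s >= 226 → -1723
call_id=403: wait_s >= 226 → -1945
call_id=404: wait_s >= 502 → 2539
call_id=405: wait_s >= 226 → -1454
call_id=406: wait_s >= 450 or line <= 4 → 7535
call_id=407: wait_s >= 226 → -3387
call_id=408: wait_s >= 450 or line <= 4 → 7120
call_id=409: wait_s >= 226 → -3371
call_id=410: wait_s >= 450 or line <= 4 → 11755
call_id=411: wait_s >= 226 → -3050
call_id=412: ELSE → 2224

16860, 14950, -1723, -1945, 2539, -1454, 7535, -3387, 7120, -3371, 11755, -3050, 2224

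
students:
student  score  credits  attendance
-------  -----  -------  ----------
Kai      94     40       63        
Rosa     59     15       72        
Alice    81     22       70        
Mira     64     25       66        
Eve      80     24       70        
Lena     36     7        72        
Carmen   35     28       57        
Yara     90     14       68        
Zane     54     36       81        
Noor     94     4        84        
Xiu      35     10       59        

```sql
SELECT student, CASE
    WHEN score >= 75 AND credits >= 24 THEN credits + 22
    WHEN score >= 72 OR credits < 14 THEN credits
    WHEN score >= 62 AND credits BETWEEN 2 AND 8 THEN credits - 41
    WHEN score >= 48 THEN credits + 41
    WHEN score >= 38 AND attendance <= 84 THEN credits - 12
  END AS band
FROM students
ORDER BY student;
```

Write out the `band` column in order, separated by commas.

22, NULL, 46, 62, 7, 66, 4, 56, 10, 14, 77

student=Alice: score >= 72 OR credits < 14 → 22
student=Carmen: (no match → NULL) → NULL
student=Eve: score >= 75 AND credits >= 24 → 46
student=Kai: score >= 75 AND credits >= 24 → 62
student=Lena: score >= 72 OR credits < 14 → 7
student=Mira: score >= 48 → 66
student=Noor: score >= 72 OR credits < 14 → 4
student=Rosa: score >= 48 → 56
student=Xiu: score >= 72 OR credits < 14 → 10
student=Yara: score >= 72 OR credits < 14 → 14
student=Zane: score >= 48 → 77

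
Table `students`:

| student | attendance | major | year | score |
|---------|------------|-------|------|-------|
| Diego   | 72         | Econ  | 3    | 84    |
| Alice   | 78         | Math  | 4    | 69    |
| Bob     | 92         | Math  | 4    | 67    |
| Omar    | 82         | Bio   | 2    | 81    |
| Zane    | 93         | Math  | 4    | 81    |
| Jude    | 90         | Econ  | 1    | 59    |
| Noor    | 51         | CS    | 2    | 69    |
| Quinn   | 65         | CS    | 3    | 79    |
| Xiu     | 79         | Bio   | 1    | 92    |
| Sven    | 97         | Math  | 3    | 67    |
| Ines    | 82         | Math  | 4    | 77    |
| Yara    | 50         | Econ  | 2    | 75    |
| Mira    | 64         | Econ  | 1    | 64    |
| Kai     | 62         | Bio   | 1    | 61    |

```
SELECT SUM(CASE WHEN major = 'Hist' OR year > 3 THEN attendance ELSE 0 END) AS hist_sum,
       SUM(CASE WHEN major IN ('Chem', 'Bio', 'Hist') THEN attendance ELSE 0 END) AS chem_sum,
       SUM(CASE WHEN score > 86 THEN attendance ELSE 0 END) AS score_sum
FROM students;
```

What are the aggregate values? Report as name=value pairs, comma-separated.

[hist_sum: major = 'Hist' OR year > 3]
student=Diego: ✗
student=Alice: ✓ → 78
student=Bob: ✓ → 92
student=Omar: ✗
student=Zane: ✓ → 93
student=Jude: ✗
student=Noor: ✗
student=Quinn: ✗
student=Xiu: ✗
student=Sven: ✗
student=Ines: ✓ → 82
student=Yara: ✗
student=Mira: ✗
student=Kai: ✗
hist_sum = 78 + 92 + 93 + 82 = 345
—
[chem_sum: major IN ('Chem', 'Bio', 'Hist')]
student=Diego: ✗
student=Alice: ✗
student=Bob: ✗
student=Omar: ✓ → 82
student=Zane: ✗
student=Jude: ✗
student=Noor: ✗
student=Quinn: ✗
student=Xiu: ✓ → 79
student=Sven: ✗
student=Ines: ✗
student=Yara: ✗
student=Mira: ✗
student=Kai: ✓ → 62
chem_sum = 82 + 79 + 62 = 223
—
[score_sum: score > 86]
student=Diego: ✗
student=Alice: ✗
student=Bob: ✗
student=Omar: ✗
student=Zane: ✗
student=Jude: ✗
student=Noor: ✗
student=Quinn: ✗
student=Xiu: ✓ → 79
student=Sven: ✗
student=Ines: ✗
student=Yara: ✗
student=Mira: ✗
student=Kai: ✗
score_sum = 79

hist_sum=345, chem_sum=223, score_sum=79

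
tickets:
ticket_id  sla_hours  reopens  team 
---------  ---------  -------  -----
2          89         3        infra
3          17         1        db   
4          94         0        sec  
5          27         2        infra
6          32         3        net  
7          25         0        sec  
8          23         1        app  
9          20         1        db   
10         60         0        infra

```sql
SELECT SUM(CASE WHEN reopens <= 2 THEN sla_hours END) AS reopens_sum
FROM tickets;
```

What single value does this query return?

ticket_id=2: ✗
ticket_id=3: ✓ → 17
ticket_id=4: ✓ → 94
ticket_id=5: ✓ → 27
ticket_id=6: ✗
ticket_id=7: ✓ → 25
ticket_id=8: ✓ → 23
ticket_id=9: ✓ → 20
ticket_id=10: ✓ → 60
reopens_sum = 17 + 94 + 27 + 25 + 23 + 20 + 60 = 266

266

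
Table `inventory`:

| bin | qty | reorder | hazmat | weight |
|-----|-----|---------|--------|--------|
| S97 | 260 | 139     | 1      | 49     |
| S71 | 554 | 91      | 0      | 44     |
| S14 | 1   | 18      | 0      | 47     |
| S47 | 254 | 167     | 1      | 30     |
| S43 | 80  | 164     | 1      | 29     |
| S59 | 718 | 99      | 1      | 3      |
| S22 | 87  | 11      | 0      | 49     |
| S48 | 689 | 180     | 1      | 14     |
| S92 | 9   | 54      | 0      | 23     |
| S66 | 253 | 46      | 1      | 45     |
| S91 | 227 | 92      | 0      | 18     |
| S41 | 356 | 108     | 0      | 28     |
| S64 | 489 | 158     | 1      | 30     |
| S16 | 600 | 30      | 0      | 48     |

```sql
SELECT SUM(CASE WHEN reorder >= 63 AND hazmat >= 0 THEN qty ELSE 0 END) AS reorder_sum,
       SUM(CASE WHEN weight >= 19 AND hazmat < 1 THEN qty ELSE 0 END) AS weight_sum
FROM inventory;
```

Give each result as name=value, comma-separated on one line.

reorder_sum=3627, weight_sum=1607

[reorder_sum: reorder >= 63 AND hazmat >= 0]
bin=S97: ✓ → 260
bin=S71: ✓ → 554
bin=S14: ✗
bin=S47: ✓ → 254
bin=S43: ✓ → 80
bin=S59: ✓ → 718
bin=S22: ✗
bin=S48: ✓ → 689
bin=S92: ✗
bin=S66: ✗
bin=S91: ✓ → 227
bin=S41: ✓ → 356
bin=S64: ✓ → 489
bin=S16: ✗
reorder_sum = 260 + 554 + 254 + 80 + 718 + 689 + 227 + 356 + 489 = 3627
—
[weight_sum: weight >= 19 AND hazmat < 1]
bin=S97: ✗
bin=S71: ✓ → 554
bin=S14: ✓ → 1
bin=S47: ✗
bin=S43: ✗
bin=S59: ✗
bin=S22: ✓ → 87
bin=S48: ✗
bin=S92: ✓ → 9
bin=S66: ✗
bin=S91: ✗
bin=S41: ✓ → 356
bin=S64: ✗
bin=S16: ✓ → 600
weight_sum = 554 + 1 + 87 + 9 + 356 + 600 = 1607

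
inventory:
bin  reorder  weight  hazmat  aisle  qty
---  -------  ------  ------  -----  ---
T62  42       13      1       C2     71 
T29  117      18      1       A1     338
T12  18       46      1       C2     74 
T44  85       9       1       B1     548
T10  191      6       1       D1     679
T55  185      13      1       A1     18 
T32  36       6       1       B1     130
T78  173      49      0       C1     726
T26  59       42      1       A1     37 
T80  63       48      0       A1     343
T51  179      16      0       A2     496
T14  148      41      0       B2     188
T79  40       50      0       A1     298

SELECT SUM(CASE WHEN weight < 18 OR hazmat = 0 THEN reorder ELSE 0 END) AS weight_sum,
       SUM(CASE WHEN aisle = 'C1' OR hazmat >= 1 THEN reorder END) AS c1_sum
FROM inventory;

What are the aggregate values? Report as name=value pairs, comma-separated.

weight_sum=1142, c1_sum=906

[weight_sum: weight < 18 OR hazmat = 0]
bin=T62: ✓ → 42
bin=T29: ✗
bin=T12: ✗
bin=T44: ✓ → 85
bin=T10: ✓ → 191
bin=T55: ✓ → 185
bin=T32: ✓ → 36
bin=T78: ✓ → 173
bin=T26: ✗
bin=T80: ✓ → 63
bin=T51: ✓ → 179
bin=T14: ✓ → 148
bin=T79: ✓ → 40
weight_sum = 42 + 85 + 191 + 185 + 36 + 173 + 63 + 179 + 148 + 40 = 1142
—
[c1_sum: aisle = 'C1' OR hazmat >= 1]
bin=T62: ✓ → 42
bin=T29: ✓ → 117
bin=T12: ✓ → 18
bin=T44: ✓ → 85
bin=T10: ✓ → 191
bin=T55: ✓ → 185
bin=T32: ✓ → 36
bin=T78: ✓ → 173
bin=T26: ✓ → 59
bin=T80: ✗
bin=T51: ✗
bin=T14: ✗
bin=T79: ✗
c1_sum = 42 + 117 + 18 + 85 + 191 + 185 + 36 + 173 + 59 = 906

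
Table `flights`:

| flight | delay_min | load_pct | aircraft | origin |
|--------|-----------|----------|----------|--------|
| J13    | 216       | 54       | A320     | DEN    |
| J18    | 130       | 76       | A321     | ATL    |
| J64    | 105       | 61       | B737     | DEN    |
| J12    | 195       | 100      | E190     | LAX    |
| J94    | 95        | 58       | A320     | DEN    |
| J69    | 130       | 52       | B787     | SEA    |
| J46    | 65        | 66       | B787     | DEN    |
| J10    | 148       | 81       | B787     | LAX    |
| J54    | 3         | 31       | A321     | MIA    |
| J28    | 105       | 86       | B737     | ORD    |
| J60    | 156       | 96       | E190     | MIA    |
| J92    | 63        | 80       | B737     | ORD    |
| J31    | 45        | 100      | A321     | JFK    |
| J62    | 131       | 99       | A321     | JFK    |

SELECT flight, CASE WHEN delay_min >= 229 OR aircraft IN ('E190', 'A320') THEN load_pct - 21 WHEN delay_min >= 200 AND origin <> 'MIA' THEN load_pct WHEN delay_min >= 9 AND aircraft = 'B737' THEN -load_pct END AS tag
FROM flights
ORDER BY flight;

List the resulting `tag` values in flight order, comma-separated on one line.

flight=J10: (no match → NULL) → NULL
flight=J12: delay_min >= 229 OR aircraft IN ('E190', 'A320') → 79
flight=J13: delay_min >= 229 OR aircraft IN ('E190', 'A320') → 33
flight=J18: (no match → NULL) → NULL
flight=J28: delay_min >= 9 AND aircraft = 'B737' → -86
flight=J31: (no match → NULL) → NULL
flight=J46: (no match → NULL) → NULL
flight=J54: (no match → NULL) → NULL
flight=J60: delay_min >= 229 OR aircraft IN ('E190', 'A320') → 75
flight=J62: (no match → NULL) → NULL
flight=J64: delay_min >= 9 AND aircraft = 'B737' → -61
flight=J69: (no match → NULL) → NULL
flight=J92: delay_min >= 9 AND aircraft = 'B737' → -80
flight=J94: delay_min >= 229 OR aircraft IN ('E190', 'A320') → 37

NULL, 79, 33, NULL, -86, NULL, NULL, NULL, 75, NULL, -61, NULL, -80, 37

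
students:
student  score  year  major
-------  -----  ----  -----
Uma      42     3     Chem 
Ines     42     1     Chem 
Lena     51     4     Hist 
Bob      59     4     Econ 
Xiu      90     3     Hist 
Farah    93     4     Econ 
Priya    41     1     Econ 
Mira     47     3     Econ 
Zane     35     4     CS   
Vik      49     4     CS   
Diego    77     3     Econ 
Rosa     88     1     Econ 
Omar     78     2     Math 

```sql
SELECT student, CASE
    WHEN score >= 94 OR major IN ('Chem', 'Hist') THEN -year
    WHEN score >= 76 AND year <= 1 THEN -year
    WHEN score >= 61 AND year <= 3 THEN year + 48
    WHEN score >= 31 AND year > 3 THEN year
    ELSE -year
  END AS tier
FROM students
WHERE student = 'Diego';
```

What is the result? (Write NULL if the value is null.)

51

student = Diego: score=77, year=3, major=Econ.
score >= 94 OR major IN ('Chem', 'Hist') → false
score >= 76 AND year <= 1 → false
score >= 61 AND year <= 3 → true → 51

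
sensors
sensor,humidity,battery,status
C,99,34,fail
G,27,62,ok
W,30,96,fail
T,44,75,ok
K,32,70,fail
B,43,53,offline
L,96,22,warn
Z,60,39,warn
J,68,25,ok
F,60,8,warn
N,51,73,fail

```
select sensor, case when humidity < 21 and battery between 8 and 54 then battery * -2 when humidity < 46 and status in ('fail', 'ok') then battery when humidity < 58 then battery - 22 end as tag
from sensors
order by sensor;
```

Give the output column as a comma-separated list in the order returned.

31, NULL, NULL, 62, NULL, 70, NULL, 51, 75, 96, NULL

sensor=B: humidity < 58 → 31
sensor=C: (no match → NULL) → NULL
sensor=F: (no match → NULL) → NULL
sensor=G: humidity < 46 and status in ('fail', 'ok') → 62
sensor=J: (no match → NULL) → NULL
sensor=K: humidity < 46 and status in ('fail', 'ok') → 70
sensor=L: (no match → NULL) → NULL
sensor=N: humidity < 58 → 51
sensor=T: humidity < 46 and status in ('fail', 'ok') → 75
sensor=W: humidity < 46 and status in ('fail', 'ok') → 96
sensor=Z: (no match → NULL) → NULL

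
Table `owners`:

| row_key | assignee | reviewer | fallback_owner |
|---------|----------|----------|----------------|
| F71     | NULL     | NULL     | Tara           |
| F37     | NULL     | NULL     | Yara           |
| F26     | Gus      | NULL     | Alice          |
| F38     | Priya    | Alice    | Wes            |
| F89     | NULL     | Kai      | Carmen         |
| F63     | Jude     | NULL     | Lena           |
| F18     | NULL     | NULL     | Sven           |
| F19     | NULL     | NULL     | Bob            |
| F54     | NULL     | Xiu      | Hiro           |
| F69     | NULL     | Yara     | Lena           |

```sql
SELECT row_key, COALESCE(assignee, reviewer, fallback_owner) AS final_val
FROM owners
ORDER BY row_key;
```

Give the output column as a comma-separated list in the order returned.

row_key=F18: assignee=NULL, reviewer=NULL, fallback_owner=Sven → Sven
row_key=F19: assignee=NULL, reviewer=NULL, fallback_owner=Bob → Bob
row_key=F26: assignee=Gus → Gus
row_key=F37: assignee=NULL, reviewer=NULL, fallback_owner=Yara → Yara
row_key=F38: assignee=Priya → Priya
row_key=F54: assignee=NULL, reviewer=Xiu → Xiu
row_key=F63: assignee=Jude → Jude
row_key=F69: assignee=NULL, reviewer=Yara → Yara
row_key=F71: assignee=NULL, reviewer=NULL, fallback_owner=Tara → Tara
row_key=F89: assignee=NULL, reviewer=Kai → Kai

Sven, Bob, Gus, Yara, Priya, Xiu, Jude, Yara, Tara, Kai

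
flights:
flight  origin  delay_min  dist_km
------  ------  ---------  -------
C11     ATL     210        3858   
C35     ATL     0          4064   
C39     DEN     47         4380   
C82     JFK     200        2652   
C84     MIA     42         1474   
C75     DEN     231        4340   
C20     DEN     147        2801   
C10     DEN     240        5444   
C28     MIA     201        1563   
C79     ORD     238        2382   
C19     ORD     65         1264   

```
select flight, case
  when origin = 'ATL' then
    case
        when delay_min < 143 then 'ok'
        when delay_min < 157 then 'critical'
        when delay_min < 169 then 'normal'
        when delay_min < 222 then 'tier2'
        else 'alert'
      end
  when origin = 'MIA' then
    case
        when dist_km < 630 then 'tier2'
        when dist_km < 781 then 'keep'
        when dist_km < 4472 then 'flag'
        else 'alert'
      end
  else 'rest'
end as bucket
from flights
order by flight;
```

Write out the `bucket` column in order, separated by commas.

flight=C10: origin='DEN' → outer ELSE → rest
flight=C11: origin='ATL' → inner[delay_min < 222] → tier2
flight=C19: origin='ORD' → outer ELSE → rest
flight=C20: origin='DEN' → outer ELSE → rest
flight=C28: origin='MIA' → inner[dist_km < 4472] → flag
flight=C35: origin='ATL' → inner[delay_min < 143] → ok
flight=C39: origin='DEN' → outer ELSE → rest
flight=C75: origin='DEN' → outer ELSE → rest
flight=C79: origin='ORD' → outer ELSE → rest
flight=C82: origin='JFK' → outer ELSE → rest
flight=C84: origin='MIA' → inner[dist_km < 4472] → flag

rest, tier2, rest, rest, flag, ok, rest, rest, rest, rest, flag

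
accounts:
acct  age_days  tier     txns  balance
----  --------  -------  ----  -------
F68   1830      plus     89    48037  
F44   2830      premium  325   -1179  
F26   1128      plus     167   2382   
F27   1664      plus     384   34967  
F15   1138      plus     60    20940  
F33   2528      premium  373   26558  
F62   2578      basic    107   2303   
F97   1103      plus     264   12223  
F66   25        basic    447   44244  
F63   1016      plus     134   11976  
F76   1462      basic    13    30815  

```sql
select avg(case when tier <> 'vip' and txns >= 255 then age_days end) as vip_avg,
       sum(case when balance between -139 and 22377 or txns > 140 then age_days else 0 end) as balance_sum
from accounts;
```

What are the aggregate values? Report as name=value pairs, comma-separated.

vip_avg=1630, balance_sum=14010

[vip_avg: tier <> 'vip' and txns >= 255]
acct=F68: ✗
acct=F44: ✓ → 2830
acct=F26: ✗
acct=F27: ✓ → 1664
acct=F15: ✗
acct=F33: ✓ → 2528
acct=F62: ✗
acct=F97: ✓ → 1103
acct=F66: ✓ → 25
acct=F63: ✗
acct=F76: ✗
vip_avg = (2830 + 1664 + 2528 + 1103 + 25) / 5 = 1630
—
[balance_sum: balance between -139 and 22377 or txns > 140]
acct=F68: ✗
acct=F44: ✓ → 2830
acct=F26: ✓ → 1128
acct=F27: ✓ → 1664
acct=F15: ✓ → 1138
acct=F33: ✓ → 2528
acct=F62: ✓ → 2578
acct=F97: ✓ → 1103
acct=F66: ✓ → 25
acct=F63: ✓ → 1016
acct=F76: ✗
balance_sum = 2830 + 1128 + 1664 + 1138 + 2528 + 2578 + 1103 + 25 + 1016 = 14010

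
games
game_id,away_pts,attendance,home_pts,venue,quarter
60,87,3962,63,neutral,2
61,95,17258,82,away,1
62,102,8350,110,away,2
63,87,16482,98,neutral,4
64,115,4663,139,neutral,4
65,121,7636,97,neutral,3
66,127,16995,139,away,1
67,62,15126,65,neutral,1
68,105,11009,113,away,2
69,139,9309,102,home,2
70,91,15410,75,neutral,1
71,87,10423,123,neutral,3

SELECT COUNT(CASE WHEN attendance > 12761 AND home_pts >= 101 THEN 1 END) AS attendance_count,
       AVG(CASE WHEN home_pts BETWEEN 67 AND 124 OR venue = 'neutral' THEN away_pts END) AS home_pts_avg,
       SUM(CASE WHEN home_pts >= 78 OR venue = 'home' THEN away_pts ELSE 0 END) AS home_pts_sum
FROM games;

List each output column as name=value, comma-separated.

attendance_count=1, home_pts_avg=99.1818181818, home_pts_sum=978

[attendance_count: attendance > 12761 AND home_pts >= 101]
game_id=60: ✗
game_id=61: ✗
game_id=62: ✗
game_id=63: ✗
game_id=64: ✗
game_id=65: ✗
game_id=66: ✓ → 1
game_id=67: ✗
game_id=68: ✗
game_id=69: ✗
game_id=70: ✗
game_id=71: ✗
attendance_count = COUNT(1) = 1
—
[home_pts_avg: home_pts BETWEEN 67 AND 124 OR venue = 'neutral']
game_id=60: ✓ → 87
game_id=61: ✓ → 95
game_id=62: ✓ → 102
game_id=63: ✓ → 87
game_id=64: ✓ → 115
game_id=65: ✓ → 121
game_id=66: ✗
game_id=67: ✓ → 62
game_id=68: ✓ → 105
game_id=69: ✓ → 139
game_id=70: ✓ → 91
game_id=71: ✓ → 87
home_pts_avg = (87 + 95 + 102 + 87 + 115 + 121 + 62 + 105 + 139 + 91 + 87) / 11 = 99.1818181818
—
[home_pts_sum: home_pts >= 78 OR venue = 'home']
game_id=60: ✗
game_id=61: ✓ → 95
game_id=62: ✓ → 102
game_id=63: ✓ → 87
game_id=64: ✓ → 115
game_id=65: ✓ → 121
game_id=66: ✓ → 127
game_id=67: ✗
game_id=68: ✓ → 105
game_id=69: ✓ → 139
game_id=70: ✗
game_id=71: ✓ → 87
home_pts_sum = 95 + 102 + 87 + 115 + 121 + 127 + 105 + 139 + 87 = 978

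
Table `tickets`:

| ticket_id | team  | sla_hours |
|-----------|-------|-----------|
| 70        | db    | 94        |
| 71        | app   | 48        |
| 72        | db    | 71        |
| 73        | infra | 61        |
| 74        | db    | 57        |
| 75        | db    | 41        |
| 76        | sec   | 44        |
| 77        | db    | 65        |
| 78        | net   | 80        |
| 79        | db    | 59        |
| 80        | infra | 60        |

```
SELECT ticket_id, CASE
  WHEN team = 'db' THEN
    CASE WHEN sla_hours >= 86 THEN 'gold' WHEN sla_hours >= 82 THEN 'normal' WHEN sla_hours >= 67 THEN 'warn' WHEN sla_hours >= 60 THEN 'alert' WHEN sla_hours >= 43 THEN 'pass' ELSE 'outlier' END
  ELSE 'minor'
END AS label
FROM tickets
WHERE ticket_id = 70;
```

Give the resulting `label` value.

ticket_id = 70: team=db, sla_hours=94.
team='db' → inner[sla_hours >= 86] → gold

gold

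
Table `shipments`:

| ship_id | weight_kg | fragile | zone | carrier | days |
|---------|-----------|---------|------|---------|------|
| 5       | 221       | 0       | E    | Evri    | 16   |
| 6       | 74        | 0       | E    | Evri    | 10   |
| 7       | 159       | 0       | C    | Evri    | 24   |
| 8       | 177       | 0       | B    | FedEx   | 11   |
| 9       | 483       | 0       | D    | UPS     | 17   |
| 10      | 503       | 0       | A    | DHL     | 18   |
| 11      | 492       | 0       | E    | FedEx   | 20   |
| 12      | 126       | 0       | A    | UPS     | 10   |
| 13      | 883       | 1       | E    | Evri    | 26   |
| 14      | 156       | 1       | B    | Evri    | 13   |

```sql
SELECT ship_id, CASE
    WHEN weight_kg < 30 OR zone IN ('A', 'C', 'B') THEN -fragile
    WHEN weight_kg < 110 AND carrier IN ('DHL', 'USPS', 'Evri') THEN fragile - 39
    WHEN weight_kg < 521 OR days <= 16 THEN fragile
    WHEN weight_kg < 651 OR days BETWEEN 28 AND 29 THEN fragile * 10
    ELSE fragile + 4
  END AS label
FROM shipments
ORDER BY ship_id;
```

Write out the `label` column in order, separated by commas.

0, -39, 0, 0, 0, 0, 0, 0, 5, -1

ship_id=5: weight_kg < 521 OR days <= 16 → 0
ship_id=6: weight_kg < 110 AND carrier IN ('DHL', 'USPS', 'Evri') → -39
ship_id=7: weight_kg < 30 OR zone IN ('A', 'C', 'B') → 0
ship_id=8: weight_kg < 30 OR zone IN ('A', 'C', 'B') → 0
ship_id=9: weight_kg < 521 OR days <= 16 → 0
ship_id=10: weight_kg < 30 OR zone IN ('A', 'C', 'B') → 0
ship_id=11: weight_kg < 521 OR days <= 16 → 0
ship_id=12: weight_kg < 30 OR zone IN ('A', 'C', 'B') → 0
ship_id=13: ELSE → 5
ship_id=14: weight_kg < 30 OR zone IN ('A', 'C', 'B') → -1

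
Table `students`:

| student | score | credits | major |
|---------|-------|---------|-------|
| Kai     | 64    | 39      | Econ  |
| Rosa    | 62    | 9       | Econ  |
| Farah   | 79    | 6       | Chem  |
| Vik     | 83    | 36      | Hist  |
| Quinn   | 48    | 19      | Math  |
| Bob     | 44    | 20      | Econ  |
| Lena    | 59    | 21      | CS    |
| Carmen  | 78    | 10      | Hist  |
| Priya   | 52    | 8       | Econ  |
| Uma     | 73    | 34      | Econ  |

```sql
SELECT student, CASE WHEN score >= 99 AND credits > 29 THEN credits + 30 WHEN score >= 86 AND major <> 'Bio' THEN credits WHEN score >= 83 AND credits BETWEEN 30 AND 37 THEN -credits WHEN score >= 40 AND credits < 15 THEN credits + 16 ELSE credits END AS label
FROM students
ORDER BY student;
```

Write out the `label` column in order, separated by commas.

20, 26, 22, 39, 21, 24, 19, 25, 34, -36

student=Bob: ELSE → 20
student=Carmen: score >= 40 AND credits < 15 → 26
student=Farah: score >= 40 AND credits < 15 → 22
student=Kai: ELSE → 39
student=Lena: ELSE → 21
student=Priya: score >= 40 AND credits < 15 → 24
student=Quinn: ELSE → 19
student=Rosa: score >= 40 AND credits < 15 → 25
student=Uma: ELSE → 34
student=Vik: score >= 83 AND credits BETWEEN 30 AND 37 → -36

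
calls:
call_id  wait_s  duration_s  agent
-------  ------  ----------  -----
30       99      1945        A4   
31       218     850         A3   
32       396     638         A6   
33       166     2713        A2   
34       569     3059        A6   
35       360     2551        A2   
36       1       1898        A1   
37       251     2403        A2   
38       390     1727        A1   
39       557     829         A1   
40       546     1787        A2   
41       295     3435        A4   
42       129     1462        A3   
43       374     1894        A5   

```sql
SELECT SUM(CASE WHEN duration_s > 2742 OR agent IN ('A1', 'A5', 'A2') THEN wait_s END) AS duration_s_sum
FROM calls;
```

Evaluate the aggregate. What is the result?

3509

call_id=30: ✗
call_id=31: ✗
call_id=32: ✗
call_id=33: ✓ → 166
call_id=34: ✓ → 569
call_id=35: ✓ → 360
call_id=36: ✓ → 1
call_id=37: ✓ → 251
call_id=38: ✓ → 390
call_id=39: ✓ → 557
call_id=40: ✓ → 546
call_id=41: ✓ → 295
call_id=42: ✗
call_id=43: ✓ → 374
duration_s_sum = 166 + 569 + 360 + 1 + 251 + 390 + 557 + 546 + 295 + 374 = 3509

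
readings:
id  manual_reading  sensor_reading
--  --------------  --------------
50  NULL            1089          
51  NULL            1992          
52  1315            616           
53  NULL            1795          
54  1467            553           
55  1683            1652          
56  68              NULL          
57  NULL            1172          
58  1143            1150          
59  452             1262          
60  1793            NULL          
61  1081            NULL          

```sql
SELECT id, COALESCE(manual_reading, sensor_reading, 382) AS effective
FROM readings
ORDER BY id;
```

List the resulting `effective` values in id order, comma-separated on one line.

1089, 1992, 1315, 1795, 1467, 1683, 68, 1172, 1143, 452, 1793, 1081

id=50: manual_reading=NULL, sensor_reading=1089 → 1089
id=51: manual_reading=NULL, sensor_reading=1992 → 1992
id=52: manual_reading=1315 → 1315
id=53: manual_reading=NULL, sensor_reading=1795 → 1795
id=54: manual_reading=1467 → 1467
id=55: manual_reading=1683 → 1683
id=56: manual_reading=68 → 68
id=57: manual_reading=NULL, sensor_reading=1172 → 1172
id=58: manual_reading=1143 → 1143
id=59: manual_reading=452 → 452
id=60: manual_reading=1793 → 1793
id=61: manual_reading=1081 → 1081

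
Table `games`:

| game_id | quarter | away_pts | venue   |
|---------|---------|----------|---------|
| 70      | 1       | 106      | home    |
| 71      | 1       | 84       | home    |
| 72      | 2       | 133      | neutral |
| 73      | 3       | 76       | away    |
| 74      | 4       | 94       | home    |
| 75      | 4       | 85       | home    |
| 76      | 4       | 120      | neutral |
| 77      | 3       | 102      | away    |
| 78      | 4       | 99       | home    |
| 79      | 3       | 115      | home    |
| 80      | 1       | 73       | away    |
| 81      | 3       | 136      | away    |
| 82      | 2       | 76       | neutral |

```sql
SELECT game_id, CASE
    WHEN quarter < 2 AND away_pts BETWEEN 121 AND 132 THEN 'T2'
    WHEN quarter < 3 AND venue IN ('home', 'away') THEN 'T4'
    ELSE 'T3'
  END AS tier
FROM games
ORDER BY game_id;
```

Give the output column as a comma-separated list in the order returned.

game_id=70: quarter < 3 AND venue IN ('home', 'away') → T4
game_id=71: quarter < 3 AND venue IN ('home', 'away') → T4
game_id=72: ELSE → T3
game_id=73: ELSE → T3
game_id=74: ELSE → T3
game_id=75: ELSE → T3
game_id=76: ELSE → T3
game_id=77: ELSE → T3
game_id=78: ELSE → T3
game_id=79: ELSE → T3
game_id=80: quarter < 3 AND venue IN ('home', 'away') → T4
game_id=81: ELSE → T3
game_id=82: ELSE → T3

T4, T4, T3, T3, T3, T3, T3, T3, T3, T3, T4, T3, T3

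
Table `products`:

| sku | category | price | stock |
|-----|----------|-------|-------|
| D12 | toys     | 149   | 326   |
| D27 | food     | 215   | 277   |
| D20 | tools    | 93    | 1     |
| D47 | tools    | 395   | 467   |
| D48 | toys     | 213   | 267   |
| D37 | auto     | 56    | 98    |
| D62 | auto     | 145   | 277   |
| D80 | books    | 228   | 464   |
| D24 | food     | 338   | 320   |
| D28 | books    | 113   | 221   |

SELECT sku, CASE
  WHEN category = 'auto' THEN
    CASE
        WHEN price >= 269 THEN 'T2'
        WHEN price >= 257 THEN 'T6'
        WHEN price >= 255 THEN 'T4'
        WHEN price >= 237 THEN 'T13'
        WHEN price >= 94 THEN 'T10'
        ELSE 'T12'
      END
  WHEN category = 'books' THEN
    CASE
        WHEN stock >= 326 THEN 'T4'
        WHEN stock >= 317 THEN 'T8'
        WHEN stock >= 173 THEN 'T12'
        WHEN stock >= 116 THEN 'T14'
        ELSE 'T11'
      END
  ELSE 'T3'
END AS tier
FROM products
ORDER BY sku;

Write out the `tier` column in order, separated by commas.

T3, T3, T3, T3, T12, T12, T3, T3, T10, T4

sku=D12: category='toys' → outer ELSE → T3
sku=D20: category='tools' → outer ELSE → T3
sku=D24: category='food' → outer ELSE → T3
sku=D27: category='food' → outer ELSE → T3
sku=D28: category='books' → inner[stock >= 173] → T12
sku=D37: category='auto' → inner[ELSE] → T12
sku=D47: category='tools' → outer ELSE → T3
sku=D48: category='toys' → outer ELSE → T3
sku=D62: category='auto' → inner[price >= 94] → T10
sku=D80: category='books' → inner[stock >= 326] → T4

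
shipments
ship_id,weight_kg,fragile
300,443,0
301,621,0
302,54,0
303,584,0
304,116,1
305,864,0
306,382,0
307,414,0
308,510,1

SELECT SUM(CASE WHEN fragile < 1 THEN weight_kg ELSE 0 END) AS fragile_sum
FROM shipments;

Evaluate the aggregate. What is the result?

3362

ship_id=300: ✓ → 443
ship_id=301: ✓ → 621
ship_id=302: ✓ → 54
ship_id=303: ✓ → 584
ship_id=304: ✗
ship_id=305: ✓ → 864
ship_id=306: ✓ → 382
ship_id=307: ✓ → 414
ship_id=308: ✗
fragile_sum = 443 + 621 + 54 + 584 + 864 + 382 + 414 = 3362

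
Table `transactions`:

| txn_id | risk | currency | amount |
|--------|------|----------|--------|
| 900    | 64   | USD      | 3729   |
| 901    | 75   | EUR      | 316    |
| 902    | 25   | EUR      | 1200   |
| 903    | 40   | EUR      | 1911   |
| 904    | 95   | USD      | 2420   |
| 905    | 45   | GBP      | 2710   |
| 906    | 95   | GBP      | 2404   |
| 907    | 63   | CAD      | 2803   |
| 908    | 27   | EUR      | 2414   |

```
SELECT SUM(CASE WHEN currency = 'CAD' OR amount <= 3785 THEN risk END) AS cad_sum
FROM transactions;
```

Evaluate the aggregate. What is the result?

txn_id=900: ✓ → 64
txn_id=901: ✓ → 75
txn_id=902: ✓ → 25
txn_id=903: ✓ → 40
txn_id=904: ✓ → 95
txn_id=905: ✓ → 45
txn_id=906: ✓ → 95
txn_id=907: ✓ → 63
txn_id=908: ✓ → 27
cad_sum = 64 + 75 + 25 + 40 + 95 + 45 + 95 + 63 + 27 = 529

529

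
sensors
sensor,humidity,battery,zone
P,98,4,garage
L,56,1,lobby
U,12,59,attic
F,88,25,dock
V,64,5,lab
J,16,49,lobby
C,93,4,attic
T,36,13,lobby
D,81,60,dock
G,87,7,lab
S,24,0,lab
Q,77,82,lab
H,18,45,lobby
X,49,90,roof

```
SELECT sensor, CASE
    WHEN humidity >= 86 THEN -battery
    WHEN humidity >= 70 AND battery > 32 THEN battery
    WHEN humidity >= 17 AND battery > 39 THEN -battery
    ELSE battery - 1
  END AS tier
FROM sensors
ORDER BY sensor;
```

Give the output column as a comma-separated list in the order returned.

sensor=C: humidity >= 86 → -4
sensor=D: humidity >= 70 AND battery > 32 → 60
sensor=F: humidity >= 86 → -25
sensor=G: humidity >= 86 → -7
sensor=H: humidity >= 17 AND battery > 39 → -45
sensor=J: ELSE → 48
sensor=L: ELSE → 0
sensor=P: humidity >= 86 → -4
sensor=Q: humidity >= 70 AND battery > 32 → 82
sensor=S: ELSE → -1
sensor=T: ELSE → 12
sensor=U: ELSE → 58
sensor=V: ELSE → 4
sensor=X: humidity >= 17 AND battery > 39 → -90

-4, 60, -25, -7, -45, 48, 0, -4, 82, -1, 12, 58, 4, -90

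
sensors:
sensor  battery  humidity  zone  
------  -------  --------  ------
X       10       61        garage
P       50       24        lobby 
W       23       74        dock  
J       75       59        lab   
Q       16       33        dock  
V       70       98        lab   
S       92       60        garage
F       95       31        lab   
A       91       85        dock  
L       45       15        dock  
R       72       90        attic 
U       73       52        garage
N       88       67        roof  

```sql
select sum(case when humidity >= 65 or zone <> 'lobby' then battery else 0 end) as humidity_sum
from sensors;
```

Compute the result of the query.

sensor=X: ✓ → 10
sensor=P: ✗
sensor=W: ✓ → 23
sensor=J: ✓ → 75
sensor=Q: ✓ → 16
sensor=V: ✓ → 70
sensor=S: ✓ → 92
sensor=F: ✓ → 95
sensor=A: ✓ → 91
sensor=L: ✓ → 45
sensor=R: ✓ → 72
sensor=U: ✓ → 73
sensor=N: ✓ → 88
humidity_sum = 10 + 23 + 75 + 16 + 70 + 92 + 95 + 91 + 45 + 72 + 73 + 88 = 750

750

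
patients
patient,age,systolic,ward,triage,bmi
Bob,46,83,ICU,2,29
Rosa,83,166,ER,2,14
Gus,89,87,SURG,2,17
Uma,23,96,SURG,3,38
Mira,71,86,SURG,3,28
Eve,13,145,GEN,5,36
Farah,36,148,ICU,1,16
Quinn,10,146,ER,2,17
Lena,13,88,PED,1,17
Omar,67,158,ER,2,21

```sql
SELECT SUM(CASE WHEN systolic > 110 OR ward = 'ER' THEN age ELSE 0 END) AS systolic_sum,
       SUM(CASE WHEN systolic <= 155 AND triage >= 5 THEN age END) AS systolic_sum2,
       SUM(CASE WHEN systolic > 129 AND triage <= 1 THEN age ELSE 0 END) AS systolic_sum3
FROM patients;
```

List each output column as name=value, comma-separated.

[systolic_sum: systolic > 110 OR ward = 'ER']
patient=Bob: ✗
patient=Rosa: ✓ → 83
patient=Gus: ✗
patient=Uma: ✗
patient=Mira: ✗
patient=Eve: ✓ → 13
patient=Farah: ✓ → 36
patient=Quinn: ✓ → 10
patient=Lena: ✗
patient=Omar: ✓ → 67
systolic_sum = 83 + 13 + 36 + 10 + 67 = 209
—
[systolic_sum2: systolic <= 155 AND triage >= 5]
patient=Bob: ✗
patient=Rosa: ✗
patient=Gus: ✗
patient=Uma: ✗
patient=Mira: ✗
patient=Eve: ✓ → 13
patient=Farah: ✗
patient=Quinn: ✗
patient=Lena: ✗
patient=Omar: ✗
systolic_sum2 = 13
—
[systolic_sum3: systolic > 129 AND triage <= 1]
patient=Bob: ✗
patient=Rosa: ✗
patient=Gus: ✗
patient=Uma: ✗
patient=Mira: ✗
patient=Eve: ✗
patient=Farah: ✓ → 36
patient=Quinn: ✗
patient=Lena: ✗
patient=Omar: ✗
systolic_sum3 = 36

systolic_sum=209, systolic_sum2=13, systolic_sum3=36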